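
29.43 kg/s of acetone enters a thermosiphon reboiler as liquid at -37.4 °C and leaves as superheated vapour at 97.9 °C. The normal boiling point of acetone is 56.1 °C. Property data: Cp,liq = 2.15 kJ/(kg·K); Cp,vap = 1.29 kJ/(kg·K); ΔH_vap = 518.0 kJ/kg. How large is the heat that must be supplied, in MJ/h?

Q = 81900 MJ/h

liquid -37.4→56.1 °C: 201.03 kJ/kg
vaporisation at 56.1 °C: 518 kJ/kg
vapour 56.1→97.9 °C: 53.922 kJ/kg
Δh = 201.03 + 518 + 53.922 = 772.95 kJ/kg
Q = ṁ·Δh = 29.43 kg/s × 772.95 kJ/kg = 22748 kJ/s
|Q| = 22748 kW = 81892 MJ/h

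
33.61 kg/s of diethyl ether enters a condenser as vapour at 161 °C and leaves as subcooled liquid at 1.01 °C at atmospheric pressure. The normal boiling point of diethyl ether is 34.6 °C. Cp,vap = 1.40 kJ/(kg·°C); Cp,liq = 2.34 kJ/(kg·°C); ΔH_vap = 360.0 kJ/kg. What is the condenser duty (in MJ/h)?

Q_c = 74500 MJ/h

vapour 161→34.6 °C: -176.96 kJ/kg
condensation at 34.6 °C: -360 kJ/kg
liquid 34.6→1.01 °C: -78.601 kJ/kg
Δh = -176.96 + -360 + -78.601 = -615.56 kJ/kg
Q = ṁ·Δh = 33.61 kg/s × -615.56 kJ/kg = -20689 kJ/s
|Q| = 20689 kW = 74480 MJ/h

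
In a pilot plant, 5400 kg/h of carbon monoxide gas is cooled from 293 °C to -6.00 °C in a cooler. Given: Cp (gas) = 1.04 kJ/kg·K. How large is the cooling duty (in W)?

Q_c = 466000 W

Q = ṁ·Cp·ΔT = 5400 × 1.04 × (-6.00 − 293) = -1.6792e+06 kJ/h
Converting: 1.6792e+06 / 3600 s = 466.44 kW
Cooling duty = 466440 W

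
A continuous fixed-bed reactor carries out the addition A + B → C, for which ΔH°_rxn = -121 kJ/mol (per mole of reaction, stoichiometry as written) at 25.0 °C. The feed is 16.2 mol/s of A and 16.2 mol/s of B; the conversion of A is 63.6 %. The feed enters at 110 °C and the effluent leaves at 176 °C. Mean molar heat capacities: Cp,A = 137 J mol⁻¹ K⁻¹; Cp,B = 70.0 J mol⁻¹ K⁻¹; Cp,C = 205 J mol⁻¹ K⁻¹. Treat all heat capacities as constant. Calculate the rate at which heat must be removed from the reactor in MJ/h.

Extent of reaction ξ = 0.636 × 16.2 = 10.303 mol/s
Reaction term: ξ·ΔH°_rxn = 10.303 × -121 = -1246.7 kJ/s
Sensible, feed 110→25 °C: -285.04 kJ/s
Outlet flows (mol/s): A 5.8968, B 5.8968, C 10.303
Sensible, products 25→176 °C: 503.25 kJ/s
Q = ΔH = -1028.5 kJ/s = -1028.5 kW
Heat removed = 3702.5 MJ/h

Q_out = 3700 MJ/h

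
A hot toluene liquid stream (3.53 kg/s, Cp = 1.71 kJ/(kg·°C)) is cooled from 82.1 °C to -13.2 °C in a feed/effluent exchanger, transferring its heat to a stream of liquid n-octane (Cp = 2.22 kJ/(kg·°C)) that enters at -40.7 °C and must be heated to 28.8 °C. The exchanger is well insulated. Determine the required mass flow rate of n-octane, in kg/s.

Heat released by hot stream: Q = 3.53 × 1.71 × (82.1 − -13.2) = 575.26 kJ/s
Energy balance on cold side (adiabatic exchanger): Q = ṁ_c·Cp_c·(T_c,out − T_c,in)
ṁ_c = 575.26 / [2.22 × (28.8 − -40.7)] = 3.7284 kg/s

ṁ_c = 3.73 kg/s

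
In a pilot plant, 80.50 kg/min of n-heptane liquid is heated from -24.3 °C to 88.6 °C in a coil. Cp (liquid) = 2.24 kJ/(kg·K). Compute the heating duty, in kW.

Q = 339 kW

Q = ṁ·Cp·ΔT = 80.50 × 2.24 × (88.6 − -24.3) = 20358 kJ/min
Converting: 20358 / 60 s = 339.3 kW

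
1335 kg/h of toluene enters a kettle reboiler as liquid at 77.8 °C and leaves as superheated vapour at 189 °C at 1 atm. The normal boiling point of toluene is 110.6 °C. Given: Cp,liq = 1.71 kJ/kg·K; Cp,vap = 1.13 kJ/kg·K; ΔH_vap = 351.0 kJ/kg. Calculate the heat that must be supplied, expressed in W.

Q = 184000 W

liquid 77.8→110.6 °C: 56.088 kJ/kg
vaporisation at 110.6 °C: 351 kJ/kg
vapour 110.6→189 °C: 88.592 kJ/kg
Δh = 56.088 + 351 + 88.592 = 495.68 kJ/kg
Q = ṁ·Δh = 1335 kg/h × 495.68 kJ/kg = 661730 kJ/h
|Q| = 183.81 kW = 183810 W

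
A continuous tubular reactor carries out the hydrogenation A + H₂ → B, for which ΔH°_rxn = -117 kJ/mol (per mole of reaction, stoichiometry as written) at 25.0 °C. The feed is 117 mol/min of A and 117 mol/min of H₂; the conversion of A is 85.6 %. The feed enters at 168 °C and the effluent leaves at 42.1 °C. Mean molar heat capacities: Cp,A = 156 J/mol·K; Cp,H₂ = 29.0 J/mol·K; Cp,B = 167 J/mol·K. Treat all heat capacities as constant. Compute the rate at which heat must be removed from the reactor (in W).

Extent of reaction ξ = 0.856 × 117 = 100.15 mol/min
Reaction term: ξ·ΔH°_rxn = 100.15 × -117 = -11718 kJ/min
Sensible, feed 168→25 °C: -3095.2 kJ/min
Outlet flows (mol/min): A 16.848, H₂ 16.848, B 100.15
Sensible, products 25→42.1 °C: 339.3 kJ/min
Q = ΔH = -14474 kJ/min = -241.23 kW
Heat removed = 241230 W

Q_out = 241000 W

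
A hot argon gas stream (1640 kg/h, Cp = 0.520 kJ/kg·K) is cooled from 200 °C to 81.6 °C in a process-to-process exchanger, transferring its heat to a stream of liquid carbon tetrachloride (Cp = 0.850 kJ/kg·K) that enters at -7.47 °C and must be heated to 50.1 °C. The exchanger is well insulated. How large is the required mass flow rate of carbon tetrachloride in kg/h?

ṁ_c = 2060 kg/h

Heat released by hot stream: Q = 1640 × 0.520 × (200 − 81.6) = 100970 kJ/h
Energy balance on cold side (adiabatic exchanger): Q = ṁ_c·Cp_c·(T_c,out − T_c,in)
ṁ_c = 100970 / [0.850 × (50.1 − -7.47)] = 2063.4 kg/h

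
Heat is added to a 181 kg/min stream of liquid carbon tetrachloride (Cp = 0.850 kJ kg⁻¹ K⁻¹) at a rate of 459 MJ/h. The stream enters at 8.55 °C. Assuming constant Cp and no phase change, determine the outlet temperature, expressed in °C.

Q = 459 MJ/h = 7650 kJ/min
ΔT = Q/(ṁ·Cp) = 7650/(181×0.850) = 49.724 K
T_out = 8.55 + 49.724 = 58.274 °C

T_out = 58.3 °C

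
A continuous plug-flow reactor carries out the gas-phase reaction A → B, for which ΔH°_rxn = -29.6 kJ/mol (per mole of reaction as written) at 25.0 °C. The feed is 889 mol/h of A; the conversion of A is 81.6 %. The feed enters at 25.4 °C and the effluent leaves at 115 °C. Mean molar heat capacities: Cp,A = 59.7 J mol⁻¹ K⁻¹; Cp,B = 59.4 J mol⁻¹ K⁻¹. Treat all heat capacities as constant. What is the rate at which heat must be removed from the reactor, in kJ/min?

Q_out = 279 kJ/min

Extent of reaction ξ = 0.816 × 889 = 725.42 mol/h
Reaction term: ξ·ΔH°_rxn = 725.42 × -29.6 = -21473 kJ/h
Sensible, feed 25.4→25 °C: -21.229 kJ/h
Outlet flows (mol/h): A 163.58, B 725.42
Sensible, products 25→115 °C: 4757 kJ/h
Q = ΔH = -16737 kJ/h = -4.6491 kW
Heat removed = 278.95 kJ/min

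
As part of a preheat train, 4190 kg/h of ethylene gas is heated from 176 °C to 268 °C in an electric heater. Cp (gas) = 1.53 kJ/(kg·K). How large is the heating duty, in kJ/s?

Q = ṁ·Cp·ΔT = 4190 × 1.53 × (268 − 176) = 589780 kJ/h
Converting: 589780 / 3600 s = 163.83 kW

Q = 164 kJ/s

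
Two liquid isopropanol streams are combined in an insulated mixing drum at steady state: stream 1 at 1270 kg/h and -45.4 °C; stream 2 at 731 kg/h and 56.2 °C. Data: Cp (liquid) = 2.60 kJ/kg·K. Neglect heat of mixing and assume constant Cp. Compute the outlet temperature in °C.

Adiabatic, steady state ⇒ Σ ṁᵢCp,ᵢ(T_out − Tᵢ) = 0
Σ ṁᵢCp,ᵢTᵢ = 1270×2.60×-45.4 + 731×2.60×56.2 = -43097
Σ ṁᵢCp,ᵢ = 1270×2.60 + 731×2.60 = 5202.6
T_out = -43097 / 5202.6 = -8.2838 °C

T_out = -8.28 °C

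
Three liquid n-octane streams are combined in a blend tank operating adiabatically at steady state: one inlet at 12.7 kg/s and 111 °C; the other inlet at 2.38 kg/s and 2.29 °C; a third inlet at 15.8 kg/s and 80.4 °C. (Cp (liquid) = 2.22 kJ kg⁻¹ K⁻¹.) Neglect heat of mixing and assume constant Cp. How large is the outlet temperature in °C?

T_out = 87.0 °C

Adiabatic, steady state ⇒ Σ ṁᵢCp,ᵢ(T_out − Tᵢ) = 0
T_out = Σ ṁᵢCp,ᵢTᵢ / Σ ṁᵢCp,ᵢ
      = 5961.7 / 68.554 = 86.965 °C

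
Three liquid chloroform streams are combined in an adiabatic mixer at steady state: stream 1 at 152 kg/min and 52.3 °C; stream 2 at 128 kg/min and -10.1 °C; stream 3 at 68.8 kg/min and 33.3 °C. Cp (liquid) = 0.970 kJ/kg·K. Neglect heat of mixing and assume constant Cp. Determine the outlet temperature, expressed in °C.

No heat crosses the boundary, so H_out = H_in.
T_out = Σ ṁᵢCp,ᵢTᵢ / Σ ṁᵢCp,ᵢ
      = 8679.4 / 338.34 = 25.653 °C

T_out = 25.7 °C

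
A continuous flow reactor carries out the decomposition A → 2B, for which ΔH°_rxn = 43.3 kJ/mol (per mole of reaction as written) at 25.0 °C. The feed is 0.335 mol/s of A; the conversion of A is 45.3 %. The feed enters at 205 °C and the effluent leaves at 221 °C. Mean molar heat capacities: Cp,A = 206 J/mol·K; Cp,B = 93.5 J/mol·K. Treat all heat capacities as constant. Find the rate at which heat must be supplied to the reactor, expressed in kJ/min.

Q_in = 427 kJ/min

Extent of reaction ξ = 0.453 × 0.335 = 0.15176 mol/s
Reaction term: ξ·ΔH°_rxn = 0.15176 × 43.3 = 6.571 kJ/s
Sensible, feed 205→25 °C: -12.422 kJ/s
Outlet flows (mol/s): A 0.18325, B 0.30351
Sensible, products 25→221 °C: 12.961 kJ/s
Q = ΔH = 7.11 kJ/s = 7.11 kW
Heat supplied = 426.6 kJ/min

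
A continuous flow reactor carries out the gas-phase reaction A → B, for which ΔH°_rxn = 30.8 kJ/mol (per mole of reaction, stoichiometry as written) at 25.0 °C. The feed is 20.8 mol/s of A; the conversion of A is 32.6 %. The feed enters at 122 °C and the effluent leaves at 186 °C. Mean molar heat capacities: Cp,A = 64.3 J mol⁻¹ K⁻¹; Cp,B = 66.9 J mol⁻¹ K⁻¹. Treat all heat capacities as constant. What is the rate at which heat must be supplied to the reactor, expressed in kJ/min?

Extent of reaction ξ = 0.326 × 20.8 = 6.7808 mol/s
Reaction term: ξ·ΔH°_rxn = 6.7808 × 30.8 = 208.85 kJ/s
Sensible, feed 122→25 °C: -129.73 kJ/s
Outlet flows (mol/s): A 14.019, B 6.7808
Sensible, products 25→186 °C: 218.17 kJ/s
Q = ΔH = 297.28 kJ/s = 297.28 kW
Heat supplied = 17837 kJ/min

Q_in = 17800 kJ/min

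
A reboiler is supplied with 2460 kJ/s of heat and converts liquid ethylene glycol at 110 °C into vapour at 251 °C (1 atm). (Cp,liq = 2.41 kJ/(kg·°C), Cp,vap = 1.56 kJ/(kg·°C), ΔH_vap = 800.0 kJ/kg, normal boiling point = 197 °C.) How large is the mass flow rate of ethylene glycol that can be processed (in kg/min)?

ṁ = 135 kg/min

Δh = 2.41×(197−110) + 800.0 + 1.56×(251−197) = 1093.9 kJ/kg
Q = 2460 kJ/s = 2460 kJ/s = 147600 kJ/min
ṁ = Q/Δh = 147600 / 1093.9 = 134.93 kg/min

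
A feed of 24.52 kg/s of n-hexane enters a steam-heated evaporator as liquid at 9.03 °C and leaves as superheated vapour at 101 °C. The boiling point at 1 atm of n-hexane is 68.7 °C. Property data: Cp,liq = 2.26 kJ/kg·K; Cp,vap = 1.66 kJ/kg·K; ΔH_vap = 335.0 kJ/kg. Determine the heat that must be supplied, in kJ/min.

Q = 770000 kJ/min

liquid 9.03→68.7 °C: 134.85 kJ/kg
vaporisation at 68.7 °C: 335 kJ/kg
vapour 68.7→101 °C: 53.618 kJ/kg
Δh = 134.85 + 335 + 53.618 = 523.47 kJ/kg
Q = ṁ·Δh = 24.52 kg/s × 523.47 kJ/kg = 12836 kJ/s
|Q| = 12836 kW = 770130 kJ/min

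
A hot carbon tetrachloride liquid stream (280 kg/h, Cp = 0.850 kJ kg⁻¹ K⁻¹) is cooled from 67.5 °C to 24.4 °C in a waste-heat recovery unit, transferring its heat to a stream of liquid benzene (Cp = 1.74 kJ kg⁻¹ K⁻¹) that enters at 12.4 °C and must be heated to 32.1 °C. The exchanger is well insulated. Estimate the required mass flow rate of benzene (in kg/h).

Heat released by hot stream: Q = 280 × 0.850 × (67.5 − 24.4) = 10258 kJ/h
Energy balance on cold side (adiabatic exchanger): Q = ṁ_c·Cp_c·(T_c,out − T_c,in)
ṁ_c = 10258 / [1.74 × (32.1 − 12.4)] = 299.25 kg/h

ṁ_c = 299 kg/h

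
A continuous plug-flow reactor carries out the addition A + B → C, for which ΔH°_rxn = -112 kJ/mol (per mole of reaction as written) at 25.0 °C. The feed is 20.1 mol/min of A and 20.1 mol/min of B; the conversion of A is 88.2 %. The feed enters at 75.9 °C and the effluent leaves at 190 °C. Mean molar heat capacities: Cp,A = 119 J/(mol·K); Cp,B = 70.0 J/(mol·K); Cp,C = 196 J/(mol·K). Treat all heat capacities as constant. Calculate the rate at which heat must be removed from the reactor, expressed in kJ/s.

Extent of reaction ξ = 0.882 × 20.1 = 17.728 mol/min
Reaction term: ξ·ΔH°_rxn = 17.728 × -112 = -1985.6 kJ/min
Sensible, feed 75.9→25 °C: -193.36 kJ/min
Outlet flows (mol/min): A 2.3718, B 2.3718, C 17.728
Sensible, products 25→190 °C: 647.29 kJ/min
Q = ΔH = -1531.6 kJ/min = -25.527 kW
Heat removed = 25.527 kJ/s

Q_out = 25.5 kJ/s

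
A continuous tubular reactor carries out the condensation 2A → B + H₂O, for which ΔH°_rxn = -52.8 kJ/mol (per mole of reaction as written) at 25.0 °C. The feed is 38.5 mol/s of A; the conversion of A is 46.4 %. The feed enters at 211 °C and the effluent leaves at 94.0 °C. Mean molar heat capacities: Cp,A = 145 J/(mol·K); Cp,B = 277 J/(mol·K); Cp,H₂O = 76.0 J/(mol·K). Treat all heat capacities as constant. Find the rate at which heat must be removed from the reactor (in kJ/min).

Extent of reaction ξ = 0.464 × 38.5 / 2 = 8.932 mol/s
Reaction term: ξ·ΔH°_rxn = 8.932 × -52.8 = -471.61 kJ/s
Sensible, feed 211→25 °C: -1038.3 kJ/s
Outlet flows (mol/s): A 20.636, B 8.932, H₂O 8.932
Sensible, products 25→94.0 °C: 424.02 kJ/s
Q = ΔH = -1085.9 kJ/s = -1085.9 kW
Heat removed = 65156 kJ/min

Q_out = 65200 kJ/min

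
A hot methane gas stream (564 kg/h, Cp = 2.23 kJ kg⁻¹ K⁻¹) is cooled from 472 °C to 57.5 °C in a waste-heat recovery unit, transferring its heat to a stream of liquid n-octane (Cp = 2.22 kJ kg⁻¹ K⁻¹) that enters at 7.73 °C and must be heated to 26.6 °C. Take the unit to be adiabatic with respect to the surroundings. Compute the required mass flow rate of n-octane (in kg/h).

Heat released by hot stream: Q = 564 × 2.23 × (472 − 57.5) = 521320 kJ/h
Energy balance on cold side (adiabatic exchanger): Q = ṁ_c·Cp_c·(T_c,out − T_c,in)
ṁ_c = 521320 / [2.22 × (26.6 − 7.73)] = 12445 kg/h

ṁ_c = 12400 kg/h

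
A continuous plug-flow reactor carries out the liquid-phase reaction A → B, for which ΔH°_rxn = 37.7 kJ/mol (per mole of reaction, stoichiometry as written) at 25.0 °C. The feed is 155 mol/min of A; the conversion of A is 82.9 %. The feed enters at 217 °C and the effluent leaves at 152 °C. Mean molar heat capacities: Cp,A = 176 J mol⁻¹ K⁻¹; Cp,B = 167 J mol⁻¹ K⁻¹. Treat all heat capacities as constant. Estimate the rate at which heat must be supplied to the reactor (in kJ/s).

Q_in = 48.7 kJ/s

Extent of reaction ξ = 0.829 × 155 = 128.5 mol/min
Reaction term: ξ·ΔH°_rxn = 128.5 × 37.7 = 4844.3 kJ/min
Sensible, feed 217→25 °C: -5237.8 kJ/min
Outlet flows (mol/min): A 26.505, B 128.5
Sensible, products 25→152 °C: 3317.7 kJ/min
Q = ΔH = 2924.2 kJ/min = 48.737 kW
Heat supplied = 48.737 kJ/s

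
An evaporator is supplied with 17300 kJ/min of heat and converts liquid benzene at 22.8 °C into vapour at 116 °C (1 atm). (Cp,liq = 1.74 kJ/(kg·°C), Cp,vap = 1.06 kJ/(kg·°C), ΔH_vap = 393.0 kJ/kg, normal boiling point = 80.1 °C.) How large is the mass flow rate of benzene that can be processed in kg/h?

Δh = 1.74×(80.1−22.8) + 393.0 + 1.06×(116−80.1) = 530.76 kJ/kg
Q = 17300 kJ/min = 288.33 kJ/s = 1.038e+06 kJ/h
ṁ = Q/Δh = 1.038e+06 / 530.76 = 1955.7 kg/h

ṁ = 1960 kg/h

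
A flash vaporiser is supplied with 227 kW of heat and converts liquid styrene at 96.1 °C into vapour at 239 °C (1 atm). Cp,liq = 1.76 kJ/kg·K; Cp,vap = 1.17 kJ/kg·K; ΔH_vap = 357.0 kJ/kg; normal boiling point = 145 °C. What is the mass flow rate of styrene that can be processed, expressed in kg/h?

ṁ = 1480 kg/h

Δh = 1.76×(145−96.1) + 357.0 + 1.17×(239−145) = 553.04 kJ/kg
Q = 227 kW = 227 kJ/s = 817200 kJ/h
ṁ = Q/Δh = 817200 / 553.04 = 1477.6 kg/h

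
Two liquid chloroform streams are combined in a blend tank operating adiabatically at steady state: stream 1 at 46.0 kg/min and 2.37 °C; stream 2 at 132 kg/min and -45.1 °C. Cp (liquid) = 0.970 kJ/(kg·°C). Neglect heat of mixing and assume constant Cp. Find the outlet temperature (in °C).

T_out = -32.8 °C

Energy balance with Q = 0: Σ ṁᵢCp,ᵢ(T_out − Tᵢ) = 0
Σ ṁᵢCp,ᵢTᵢ = 46.0×0.970×2.37 + 132×0.970×-45.1 = -5668.9
Σ ṁᵢCp,ᵢ = 46.0×0.970 + 132×0.970 = 172.66
T_out = -5668.9 / 172.66 = -32.832 °C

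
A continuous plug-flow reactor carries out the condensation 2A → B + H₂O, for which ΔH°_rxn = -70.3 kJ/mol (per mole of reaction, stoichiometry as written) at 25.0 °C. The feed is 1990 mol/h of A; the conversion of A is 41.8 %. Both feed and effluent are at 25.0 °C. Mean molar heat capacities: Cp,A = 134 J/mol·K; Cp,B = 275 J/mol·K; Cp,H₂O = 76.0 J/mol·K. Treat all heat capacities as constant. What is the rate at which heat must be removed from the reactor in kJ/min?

Q_out = 487 kJ/min

Extent of reaction ξ = 0.418 × 1990 / 2 = 415.91 mol/h
Reaction term: ξ·ΔH°_rxn = 415.91 × -70.3 = -29238 kJ/h
Q = ΔH = -29238 kJ/h = -8.1218 kW
Heat removed = 487.31 kJ/min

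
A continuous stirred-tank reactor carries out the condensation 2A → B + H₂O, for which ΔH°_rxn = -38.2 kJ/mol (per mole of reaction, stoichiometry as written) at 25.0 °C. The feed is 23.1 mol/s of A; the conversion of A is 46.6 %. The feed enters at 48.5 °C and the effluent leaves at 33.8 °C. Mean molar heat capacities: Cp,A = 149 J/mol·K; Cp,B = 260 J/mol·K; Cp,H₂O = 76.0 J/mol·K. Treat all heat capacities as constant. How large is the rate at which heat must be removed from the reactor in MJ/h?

Q_out = 916 MJ/h

Extent of reaction ξ = 0.466 × 23.1 / 2 = 5.3823 mol/s
Reaction term: ξ·ΔH°_rxn = 5.3823 × -38.2 = -205.6 kJ/s
Sensible, feed 48.5→25 °C: -80.885 kJ/s
Outlet flows (mol/s): A 12.335, B 5.3823, H₂O 5.3823
Sensible, products 25→33.8 °C: 32.089 kJ/s
Q = ΔH = -254.4 kJ/s = -254.4 kW
Heat removed = 915.84 MJ/h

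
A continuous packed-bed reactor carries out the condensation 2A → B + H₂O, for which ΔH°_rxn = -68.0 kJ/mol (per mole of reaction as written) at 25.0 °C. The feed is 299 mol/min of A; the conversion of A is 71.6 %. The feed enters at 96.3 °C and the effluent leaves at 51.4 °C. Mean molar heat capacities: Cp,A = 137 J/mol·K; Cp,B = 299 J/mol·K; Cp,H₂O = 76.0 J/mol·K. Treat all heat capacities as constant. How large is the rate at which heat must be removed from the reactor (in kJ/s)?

Extent of reaction ξ = 0.716 × 299 / 2 = 107.04 mol/min
Reaction term: ξ·ΔH°_rxn = 107.04 × -68.0 = -7278.9 kJ/min
Sensible, feed 96.3→25 °C: -2920.7 kJ/min
Outlet flows (mol/min): A 84.916, B 107.04, H₂O 107.04
Sensible, products 25→51.4 °C: 1366.8 kJ/min
Q = ΔH = -8832.7 kJ/min = -147.21 kW
Heat removed = 147.21 kJ/s

Q_out = 147 kJ/s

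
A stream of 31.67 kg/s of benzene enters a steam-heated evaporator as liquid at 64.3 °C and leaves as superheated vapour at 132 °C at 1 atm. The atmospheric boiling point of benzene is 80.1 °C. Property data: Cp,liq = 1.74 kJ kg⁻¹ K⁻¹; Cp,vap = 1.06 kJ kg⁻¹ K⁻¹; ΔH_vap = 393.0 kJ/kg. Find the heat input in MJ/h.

Q = 54200 MJ/h

liquid 64.3→80.1 °C: 27.492 kJ/kg
vaporisation at 80.1 °C: 393 kJ/kg
vapour 80.1→132 °C: 55.014 kJ/kg
Δh = 27.492 + 393 + 55.014 = 475.51 kJ/kg
Q = ṁ·Δh = 31.67 kg/s × 475.51 kJ/kg = 15059 kJ/s
|Q| = 15059 kW = 54213 MJ/h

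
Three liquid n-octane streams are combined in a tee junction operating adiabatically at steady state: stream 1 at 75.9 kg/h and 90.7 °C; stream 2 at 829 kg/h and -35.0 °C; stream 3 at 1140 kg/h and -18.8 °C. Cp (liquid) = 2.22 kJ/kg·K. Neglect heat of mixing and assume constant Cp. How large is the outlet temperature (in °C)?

Adiabatic, steady state ⇒ Σ ṁᵢCp,ᵢ(T_out − Tᵢ) = 0
T_out = Σ ṁᵢCp,ᵢTᵢ / Σ ṁᵢCp,ᵢ
      = -96710 / 4539.7 = -21.303 °C

T_out = -21.3 °C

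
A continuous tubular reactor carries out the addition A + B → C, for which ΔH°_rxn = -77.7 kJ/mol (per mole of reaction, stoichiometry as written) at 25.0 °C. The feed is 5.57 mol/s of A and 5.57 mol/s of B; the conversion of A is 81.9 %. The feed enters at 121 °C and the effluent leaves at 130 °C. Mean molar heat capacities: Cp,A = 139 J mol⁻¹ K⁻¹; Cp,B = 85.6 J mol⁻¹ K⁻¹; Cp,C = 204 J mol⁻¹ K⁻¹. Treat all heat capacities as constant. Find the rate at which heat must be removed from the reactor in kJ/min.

Extent of reaction ξ = 0.819 × 5.57 = 4.5618 mol/s
Reaction term: ξ·ΔH°_rxn = 4.5618 × -77.7 = -354.45 kJ/s
Sensible, feed 121→25 °C: -120.1 kJ/s
Outlet flows (mol/s): A 1.0082, B 1.0082, C 4.5618
Sensible, products 25→130 °C: 121.49 kJ/s
Q = ΔH = -353.06 kJ/s = -353.06 kW
Heat removed = 21184 kJ/min

Q_out = 21200 kJ/min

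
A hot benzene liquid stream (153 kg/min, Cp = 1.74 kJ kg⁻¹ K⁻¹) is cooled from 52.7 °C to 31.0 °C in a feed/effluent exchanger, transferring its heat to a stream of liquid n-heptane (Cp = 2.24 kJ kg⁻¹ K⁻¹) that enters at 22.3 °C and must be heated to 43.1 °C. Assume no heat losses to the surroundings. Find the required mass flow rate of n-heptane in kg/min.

Heat released by hot stream: Q = 153 × 1.74 × (52.7 − 31.0) = 5777 kJ/min
Energy balance on cold side (adiabatic exchanger): Q = ṁ_c·Cp_c·(T_c,out − T_c,in)
ṁ_c = 5777 / [2.24 × (43.1 − 22.3)] = 123.99 kg/min

ṁ_c = 124 kg/min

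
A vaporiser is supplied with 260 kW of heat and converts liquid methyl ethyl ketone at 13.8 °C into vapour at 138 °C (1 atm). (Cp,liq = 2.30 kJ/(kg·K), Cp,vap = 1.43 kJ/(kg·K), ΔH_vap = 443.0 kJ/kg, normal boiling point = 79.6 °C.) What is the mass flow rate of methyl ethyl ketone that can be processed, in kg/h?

ṁ = 1380 kg/h

Δh = 2.30×(79.6−13.8) + 443.0 + 1.43×(138−79.6) = 677.85 kJ/kg
Q = 260 kW = 260 kJ/s = 936000 kJ/h
ṁ = Q/Δh = 936000 / 677.85 = 1380.8 kg/h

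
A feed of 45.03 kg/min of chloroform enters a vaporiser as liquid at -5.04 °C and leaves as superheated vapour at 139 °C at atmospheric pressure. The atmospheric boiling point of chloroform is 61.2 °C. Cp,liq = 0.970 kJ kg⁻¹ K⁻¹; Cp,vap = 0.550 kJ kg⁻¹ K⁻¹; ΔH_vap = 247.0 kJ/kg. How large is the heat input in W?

Q = 266000 W

liquid -5.04→61.2 °C: 64.253 kJ/kg
vaporisation at 61.2 °C: 247 kJ/kg
vapour 61.2→139 °C: 42.79 kJ/kg
Δh = 64.253 + 247 + 42.79 = 354.04 kJ/kg
Q = ṁ·Δh = 45.03 kg/min × 354.04 kJ/kg = 15943 kJ/min
|Q| = 265.71 kW = 265710 W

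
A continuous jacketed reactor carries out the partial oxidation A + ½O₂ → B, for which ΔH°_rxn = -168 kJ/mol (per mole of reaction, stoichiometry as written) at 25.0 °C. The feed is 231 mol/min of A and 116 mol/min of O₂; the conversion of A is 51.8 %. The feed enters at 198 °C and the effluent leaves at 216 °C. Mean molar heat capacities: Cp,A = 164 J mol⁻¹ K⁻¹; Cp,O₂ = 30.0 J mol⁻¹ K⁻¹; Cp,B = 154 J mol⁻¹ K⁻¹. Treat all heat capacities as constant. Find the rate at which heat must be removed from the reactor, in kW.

Q_out = 332 kW

Extent of reaction ξ = 0.518 × 231 = 119.66 mol/min
Reaction term: ξ·ΔH°_rxn = 119.66 × -168 = -20103 kJ/min
Sensible, feed 198→25 °C: -7156 kJ/min
Outlet flows (mol/min): A 111.34, O₂ 56.171, B 119.66
Sensible, products 25→216 °C: 7329.2 kJ/min
Q = ΔH = -19929 kJ/min = -332.16 kW
Heat removed = 332.16 kW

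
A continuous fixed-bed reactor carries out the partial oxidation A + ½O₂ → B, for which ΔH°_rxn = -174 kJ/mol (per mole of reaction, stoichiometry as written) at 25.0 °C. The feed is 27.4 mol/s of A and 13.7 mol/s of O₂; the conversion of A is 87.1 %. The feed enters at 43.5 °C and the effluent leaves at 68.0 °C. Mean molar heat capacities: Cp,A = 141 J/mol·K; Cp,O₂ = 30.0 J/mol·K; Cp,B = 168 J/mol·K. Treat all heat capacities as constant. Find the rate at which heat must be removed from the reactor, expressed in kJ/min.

Extent of reaction ξ = 0.871 × 27.4 = 23.865 mol/s
Reaction term: ξ·ΔH°_rxn = 23.865 × -174 = -4152.6 kJ/s
Sensible, feed 43.5→25 °C: -79.076 kJ/s
Outlet flows (mol/s): A 3.5346, O₂ 1.7673, B 23.865
Sensible, products 25→68.0 °C: 196.11 kJ/s
Q = ΔH = -4035.5 kJ/s = -4035.5 kW
Heat removed = 242130 kJ/min

Q_out = 242000 kJ/min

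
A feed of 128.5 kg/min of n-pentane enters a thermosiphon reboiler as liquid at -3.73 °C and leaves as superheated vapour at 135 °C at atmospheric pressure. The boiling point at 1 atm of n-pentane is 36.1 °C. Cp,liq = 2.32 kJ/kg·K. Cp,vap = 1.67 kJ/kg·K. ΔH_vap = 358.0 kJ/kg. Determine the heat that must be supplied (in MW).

Q = 1.32 MW

liquid -3.73→36.1 °C: 92.406 kJ/kg
vaporisation at 36.1 °C: 358 kJ/kg
vapour 36.1→135 °C: 165.16 kJ/kg
Δh = 92.406 + 358 + 165.16 = 615.57 kJ/kg
Q = ṁ·Δh = 128.5 kg/min × 615.57 kJ/kg = 79101 kJ/min
|Q| = 1318.3 kW = 1.3183 MW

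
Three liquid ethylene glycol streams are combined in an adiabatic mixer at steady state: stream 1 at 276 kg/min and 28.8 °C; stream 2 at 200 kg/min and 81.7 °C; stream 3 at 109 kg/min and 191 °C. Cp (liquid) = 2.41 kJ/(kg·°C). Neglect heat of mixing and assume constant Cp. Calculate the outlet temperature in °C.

Adiabatic, steady state ⇒ Σ ṁᵢCp,ᵢ(T_out − Tᵢ) = 0
Σ ṁᵢCp,ᵢTᵢ = 276×2.41×28.8 + 200×2.41×81.7 + 109×2.41×191 = 108710
Σ ṁᵢCp,ᵢ = 276×2.41 + 200×2.41 + 109×2.41 = 1409.9
T_out = 108710 / 1409.9 = 77.107 °C

T_out = 77.1 °C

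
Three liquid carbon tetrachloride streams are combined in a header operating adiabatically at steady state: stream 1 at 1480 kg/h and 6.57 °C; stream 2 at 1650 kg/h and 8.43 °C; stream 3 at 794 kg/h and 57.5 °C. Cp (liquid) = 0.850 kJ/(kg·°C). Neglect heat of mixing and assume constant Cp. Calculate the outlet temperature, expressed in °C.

T_out = 17.7 °C

Adiabatic, steady state ⇒ Σ ṁᵢCp,ᵢ(T_out − Tᵢ) = 0
Σ ṁᵢCp,ᵢTᵢ = 1480×0.850×6.57 + 1650×0.850×8.43 + 794×0.850×57.5 = 58895
Σ ṁᵢCp,ᵢ = 1480×0.850 + 1650×0.850 + 794×0.850 = 3335.4
T_out = 58895 / 3335.4 = 17.658 °C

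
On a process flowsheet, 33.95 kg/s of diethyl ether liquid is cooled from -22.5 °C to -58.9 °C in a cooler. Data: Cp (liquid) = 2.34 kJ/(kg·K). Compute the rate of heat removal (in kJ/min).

Q_c = 174000 kJ/min

Q = ṁ·Cp·ΔT = 33.95 × 2.34 × (-58.9 − -22.5) = -2891.7 kJ/s
Cooling duty = 173500 kJ/min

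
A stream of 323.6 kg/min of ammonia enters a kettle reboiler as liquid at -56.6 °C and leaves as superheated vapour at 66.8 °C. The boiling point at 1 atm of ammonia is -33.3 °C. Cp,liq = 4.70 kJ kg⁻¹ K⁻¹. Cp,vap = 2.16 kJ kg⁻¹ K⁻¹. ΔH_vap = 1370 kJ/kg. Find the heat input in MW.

Q = 9.15 MW

liquid -56.6→-33.3 °C: 109.51 kJ/kg
vaporisation at -33.3 °C: 1370 kJ/kg
vapour -33.3→66.8 °C: 216.22 kJ/kg
Δh = 109.51 + 1370 + 216.22 = 1695.7 kJ/kg
Q = ṁ·Δh = 323.6 kg/min × 1695.7 kJ/kg = 548740 kJ/min
|Q| = 9145.6 kW = 9.1456 MW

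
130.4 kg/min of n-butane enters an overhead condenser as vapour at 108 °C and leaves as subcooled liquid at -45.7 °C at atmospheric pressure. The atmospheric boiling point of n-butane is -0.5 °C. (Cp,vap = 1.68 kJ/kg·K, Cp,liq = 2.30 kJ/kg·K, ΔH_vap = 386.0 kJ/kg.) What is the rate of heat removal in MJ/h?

vapour 108→-0.5 °C: -182.28 kJ/kg
condensation at -0.5 °C: -386 kJ/kg
liquid -0.5→-45.7 °C: -103.96 kJ/kg
Δh = -182.28 + -386 + -103.96 = -672.24 kJ/kg
Q = ṁ·Δh = 130.4 kg/min × -672.24 kJ/kg = -87660 kJ/min
|Q| = 1461 kW = 5259.6 MJ/h

Q_c = 5260 MJ/h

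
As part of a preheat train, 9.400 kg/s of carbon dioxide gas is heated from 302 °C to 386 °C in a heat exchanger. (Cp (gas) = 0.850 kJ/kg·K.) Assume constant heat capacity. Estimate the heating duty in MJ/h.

Q = ṁ·Cp·ΔT = 9.400 × 0.850 × (386 − 302) = 671.16 kJ/s
Heating duty = 2416.2 MJ/h

Q = 2420 MJ/h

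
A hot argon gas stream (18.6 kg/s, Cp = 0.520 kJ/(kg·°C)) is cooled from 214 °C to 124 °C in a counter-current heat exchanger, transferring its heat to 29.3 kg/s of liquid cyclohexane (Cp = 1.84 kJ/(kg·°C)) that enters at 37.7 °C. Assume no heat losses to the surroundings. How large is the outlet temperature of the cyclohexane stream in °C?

Heat released by hot stream: Q = 18.6 × 0.520 × (214 − 124) = 870.48 kJ/s
Energy balance on cold side (adiabatic exchanger): Q = ṁ_c·Cp_c·(T_c,out − T_c,in)
T_c,out = 37.7 + 870.48/(29.3 × 1.84) = 53.846 °C

T_c,out = 53.8 °C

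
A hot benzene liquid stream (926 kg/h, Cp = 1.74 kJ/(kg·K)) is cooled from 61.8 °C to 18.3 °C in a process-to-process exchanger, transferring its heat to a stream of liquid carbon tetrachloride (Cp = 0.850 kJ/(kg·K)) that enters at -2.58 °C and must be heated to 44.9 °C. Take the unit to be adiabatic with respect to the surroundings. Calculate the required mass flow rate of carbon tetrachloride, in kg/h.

ṁ_c = 1740 kg/h

Heat released by hot stream: Q = 926 × 1.74 × (61.8 − 18.3) = 70089 kJ/h
Energy balance on cold side (adiabatic exchanger): Q = ṁ_c·Cp_c·(T_c,out − T_c,in)
ṁ_c = 70089 / [0.850 × (44.9 − -2.58)] = 1736.7 kg/h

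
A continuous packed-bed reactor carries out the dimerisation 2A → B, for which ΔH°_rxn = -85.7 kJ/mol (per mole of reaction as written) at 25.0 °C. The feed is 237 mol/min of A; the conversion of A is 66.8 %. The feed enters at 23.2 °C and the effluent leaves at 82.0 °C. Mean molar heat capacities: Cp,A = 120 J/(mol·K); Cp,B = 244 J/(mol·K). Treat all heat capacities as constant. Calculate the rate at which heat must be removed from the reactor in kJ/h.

Extent of reaction ξ = 0.668 × 237 / 2 = 79.158 mol/min
Reaction term: ξ·ΔH°_rxn = 79.158 × -85.7 = -6783.8 kJ/min
Sensible, feed 23.2→25 °C: 51.192 kJ/min
Outlet flows (mol/min): A 78.684, B 79.158
Sensible, products 25→82.0 °C: 1639.1 kJ/min
Q = ΔH = -5093.5 kJ/min = -84.892 kW
Heat removed = 305610 kJ/h

Q_out = 306000 kJ/h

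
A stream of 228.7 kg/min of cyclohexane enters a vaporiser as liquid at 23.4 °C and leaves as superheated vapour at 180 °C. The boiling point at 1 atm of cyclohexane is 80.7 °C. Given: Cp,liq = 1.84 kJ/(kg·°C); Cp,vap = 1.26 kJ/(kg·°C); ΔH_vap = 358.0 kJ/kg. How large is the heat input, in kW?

Q = 2240 kW

liquid 23.4→80.7 °C: 105.43 kJ/kg
vaporisation at 80.7 °C: 358 kJ/kg
vapour 80.7→180 °C: 125.12 kJ/kg
Δh = 105.43 + 358 + 125.12 = 588.55 kJ/kg
Q = ṁ·Δh = 228.7 kg/min × 588.55 kJ/kg = 134600 kJ/min
|Q| = 2243.4 kW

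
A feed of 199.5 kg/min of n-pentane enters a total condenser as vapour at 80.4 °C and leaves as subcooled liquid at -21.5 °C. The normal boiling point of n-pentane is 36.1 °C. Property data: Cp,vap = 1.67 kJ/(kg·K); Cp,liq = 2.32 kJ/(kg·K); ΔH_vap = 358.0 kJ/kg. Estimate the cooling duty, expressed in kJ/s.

vapour 80.4→36.1 °C: -73.981 kJ/kg
condensation at 36.1 °C: -358 kJ/kg
liquid 36.1→-21.5 °C: -133.63 kJ/kg
Δh = -73.981 + -358 + -133.63 = -565.61 kJ/kg
Q = ṁ·Δh = 199.5 kg/min × -565.61 kJ/kg = -112840 kJ/min
|Q| = 1880.7 kW

Q_c = 1880 kJ/s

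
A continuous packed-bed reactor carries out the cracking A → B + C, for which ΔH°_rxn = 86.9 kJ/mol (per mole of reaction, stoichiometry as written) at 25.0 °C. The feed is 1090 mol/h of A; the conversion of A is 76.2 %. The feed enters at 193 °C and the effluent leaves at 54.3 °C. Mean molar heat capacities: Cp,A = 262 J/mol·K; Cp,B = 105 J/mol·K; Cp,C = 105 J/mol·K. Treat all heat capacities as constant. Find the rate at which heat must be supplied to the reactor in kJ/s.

Q_in = 8.69 kJ/s

Extent of reaction ξ = 0.762 × 1090 = 830.58 mol/h
Reaction term: ξ·ΔH°_rxn = 830.58 × 86.9 = 72177 kJ/h
Sensible, feed 193→25 °C: -47977 kJ/h
Outlet flows (mol/h): A 259.42, B 830.58, C 830.58
Sensible, products 25→54.3 °C: 7102 kJ/h
Q = ΔH = 31302 kJ/h = 8.695 kW
Heat supplied = 8.695 kJ/s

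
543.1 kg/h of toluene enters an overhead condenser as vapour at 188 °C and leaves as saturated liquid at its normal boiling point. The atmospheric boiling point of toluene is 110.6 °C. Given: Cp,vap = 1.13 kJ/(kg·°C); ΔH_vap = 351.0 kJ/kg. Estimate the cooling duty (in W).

vapour 188→110.6 °C: -87.462 kJ/kg
condensation at 110.6 °C: -351 kJ/kg
Δh = -87.462 + -351 = -438.46 kJ/kg
Q = ṁ·Δh = 543.1 kg/h × -438.46 kJ/kg = -238130 kJ/h
|Q| = 66.147 kW = 66147 W

Q_c = 66100 W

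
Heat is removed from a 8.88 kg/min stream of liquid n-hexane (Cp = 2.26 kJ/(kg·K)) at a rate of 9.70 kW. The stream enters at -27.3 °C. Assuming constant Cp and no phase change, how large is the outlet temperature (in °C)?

T_out = -56.3 °C

Q = 9.70 kW = 582 kJ/min
ΔT = Q/(ṁ·Cp) = 582/(8.88×2.26) = 29 K
T_out = -27.3 − 29 = -56.3 °C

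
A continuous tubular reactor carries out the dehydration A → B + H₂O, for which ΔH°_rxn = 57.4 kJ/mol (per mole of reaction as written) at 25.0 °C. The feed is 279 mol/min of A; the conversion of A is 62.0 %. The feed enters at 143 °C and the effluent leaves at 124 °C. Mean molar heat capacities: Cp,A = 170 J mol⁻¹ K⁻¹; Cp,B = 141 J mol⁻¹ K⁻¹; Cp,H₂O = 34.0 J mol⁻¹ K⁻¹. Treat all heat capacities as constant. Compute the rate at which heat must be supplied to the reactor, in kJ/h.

Extent of reaction ξ = 0.620 × 279 = 172.98 mol/min
Reaction term: ξ·ΔH°_rxn = 172.98 × 57.4 = 9929.1 kJ/min
Sensible, feed 143→25 °C: -5596.7 kJ/min
Outlet flows (mol/min): A 106.02, B 172.98, H₂O 172.98
Sensible, products 25→124 °C: 4781.2 kJ/min
Q = ΔH = 9113.5 kJ/min = 151.89 kW
Heat supplied = 546810 kJ/h

Q_in = 547000 kJ/h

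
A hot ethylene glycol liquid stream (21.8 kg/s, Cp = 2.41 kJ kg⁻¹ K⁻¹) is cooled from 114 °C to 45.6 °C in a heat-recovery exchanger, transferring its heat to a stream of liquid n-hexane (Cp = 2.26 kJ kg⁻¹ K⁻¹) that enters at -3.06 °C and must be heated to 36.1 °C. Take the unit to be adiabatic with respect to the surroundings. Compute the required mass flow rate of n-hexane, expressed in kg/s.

ṁ_c = 40.6 kg/s

Heat released by hot stream: Q = 21.8 × 2.41 × (114 − 45.6) = 3593.6 kJ/s
Energy balance on cold side (adiabatic exchanger): Q = ṁ_c·Cp_c·(T_c,out − T_c,in)
ṁ_c = 3593.6 / [2.26 × (36.1 − -3.06)] = 40.605 kg/s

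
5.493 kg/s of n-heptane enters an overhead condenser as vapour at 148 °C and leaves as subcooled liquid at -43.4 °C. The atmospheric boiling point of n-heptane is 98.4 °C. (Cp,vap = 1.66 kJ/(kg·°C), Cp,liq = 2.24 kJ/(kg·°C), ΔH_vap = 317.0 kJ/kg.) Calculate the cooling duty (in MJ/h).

vapour 148→98.4 °C: -82.336 kJ/kg
condensation at 98.4 °C: -317 kJ/kg
liquid 98.4→-43.4 °C: -317.63 kJ/kg
Δh = -82.336 + -317 + -317.63 = -716.97 kJ/kg
Q = ṁ·Δh = 5.493 kg/s × -716.97 kJ/kg = -3938.3 kJ/s
|Q| = 3938.3 kW = 14178 MJ/h

Q_c = 14200 MJ/h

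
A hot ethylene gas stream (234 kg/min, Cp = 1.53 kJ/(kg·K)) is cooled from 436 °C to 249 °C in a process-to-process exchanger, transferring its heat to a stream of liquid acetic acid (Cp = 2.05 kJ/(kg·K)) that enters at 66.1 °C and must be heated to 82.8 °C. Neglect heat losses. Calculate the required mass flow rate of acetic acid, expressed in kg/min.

ṁ_c = 1960 kg/min

Heat released by hot stream: Q = 234 × 1.53 × (436 − 249) = 66950 kJ/min
Energy balance on cold side (adiabatic exchanger): Q = ṁ_c·Cp_c·(T_c,out − T_c,in)
ṁ_c = 66950 / [2.05 × (82.8 − 66.1)] = 1955.6 kg/min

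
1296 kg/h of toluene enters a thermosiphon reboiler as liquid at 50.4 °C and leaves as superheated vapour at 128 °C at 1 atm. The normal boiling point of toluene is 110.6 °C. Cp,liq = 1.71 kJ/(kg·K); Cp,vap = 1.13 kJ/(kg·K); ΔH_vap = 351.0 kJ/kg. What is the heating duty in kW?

Q = 170 kW

liquid 50.4→110.6 °C: 102.94 kJ/kg
vaporisation at 110.6 °C: 351 kJ/kg
vapour 110.6→128 °C: 19.662 kJ/kg
Δh = 102.94 + 351 + 19.662 = 473.6 kJ/kg
Q = ṁ·Δh = 1296 kg/h × 473.6 kJ/kg = 613790 kJ/h
|Q| = 170.5 kW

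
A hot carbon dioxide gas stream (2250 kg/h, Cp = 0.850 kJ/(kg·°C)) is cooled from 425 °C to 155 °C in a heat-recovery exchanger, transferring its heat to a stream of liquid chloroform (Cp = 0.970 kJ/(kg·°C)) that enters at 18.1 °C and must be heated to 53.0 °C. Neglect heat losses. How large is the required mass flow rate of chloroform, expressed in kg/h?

Heat released by hot stream: Q = 2250 × 0.850 × (425 − 155) = 516380 kJ/h
Energy balance on cold side (adiabatic exchanger): Q = ṁ_c·Cp_c·(T_c,out − T_c,in)
ṁ_c = 516380 / [0.970 × (53.0 − 18.1)] = 15253 kg/h

ṁ_c = 15300 kg/h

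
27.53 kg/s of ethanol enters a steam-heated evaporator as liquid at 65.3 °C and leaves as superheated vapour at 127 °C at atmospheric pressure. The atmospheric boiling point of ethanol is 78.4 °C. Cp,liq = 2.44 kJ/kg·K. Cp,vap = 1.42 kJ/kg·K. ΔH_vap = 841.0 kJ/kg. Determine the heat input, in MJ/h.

liquid 65.3→78.4 °C: 31.964 kJ/kg
vaporisation at 78.4 °C: 841 kJ/kg
vapour 78.4→127 °C: 69.012 kJ/kg
Δh = 31.964 + 841 + 69.012 = 941.98 kJ/kg
Q = ṁ·Δh = 27.53 kg/s × 941.98 kJ/kg = 25933 kJ/s
|Q| = 25933 kW = 93357 MJ/h

Q = 93400 MJ/h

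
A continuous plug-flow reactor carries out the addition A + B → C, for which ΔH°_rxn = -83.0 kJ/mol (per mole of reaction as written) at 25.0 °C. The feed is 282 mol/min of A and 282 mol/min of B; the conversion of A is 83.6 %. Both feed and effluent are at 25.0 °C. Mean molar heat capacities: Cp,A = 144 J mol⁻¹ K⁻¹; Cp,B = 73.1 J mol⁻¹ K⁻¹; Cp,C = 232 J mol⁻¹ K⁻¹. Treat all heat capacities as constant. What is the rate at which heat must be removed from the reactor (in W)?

Q_out = 326000 W

Extent of reaction ξ = 0.836 × 282 = 235.75 mol/min
Reaction term: ξ·ΔH°_rxn = 235.75 × -83.0 = -19567 kJ/min
Q = ΔH = -19567 kJ/min = -326.12 kW
Heat removed = 326120 W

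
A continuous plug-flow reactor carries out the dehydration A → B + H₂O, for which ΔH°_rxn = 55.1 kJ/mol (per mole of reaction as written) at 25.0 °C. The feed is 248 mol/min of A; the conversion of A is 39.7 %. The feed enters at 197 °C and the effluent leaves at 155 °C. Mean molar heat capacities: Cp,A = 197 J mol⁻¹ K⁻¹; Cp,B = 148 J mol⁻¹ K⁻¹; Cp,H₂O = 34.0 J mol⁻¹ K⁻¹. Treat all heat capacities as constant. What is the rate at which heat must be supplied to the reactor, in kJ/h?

Extent of reaction ξ = 0.397 × 248 = 98.456 mol/min
Reaction term: ξ·ΔH°_rxn = 98.456 × 55.1 = 5424.9 kJ/min
Sensible, feed 197→25 °C: -8403.2 kJ/min
Outlet flows (mol/min): A 149.54, B 98.456, H₂O 98.456
Sensible, products 25→155 °C: 6159.3 kJ/min
Q = ΔH = 3181 kJ/min = 53.016 kW
Heat supplied = 190860 kJ/h

Q_in = 191000 kJ/h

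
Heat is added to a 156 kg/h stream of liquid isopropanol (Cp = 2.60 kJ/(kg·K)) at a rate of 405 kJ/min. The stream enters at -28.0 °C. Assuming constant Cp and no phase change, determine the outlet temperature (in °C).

Q = 405 kJ/min = 24300 kJ/h
ΔT = Q/(ṁ·Cp) = 24300/(156×2.60) = 59.911 K
T_out = -28.0 + 59.911 = 31.911 °C

T_out = 31.9 °C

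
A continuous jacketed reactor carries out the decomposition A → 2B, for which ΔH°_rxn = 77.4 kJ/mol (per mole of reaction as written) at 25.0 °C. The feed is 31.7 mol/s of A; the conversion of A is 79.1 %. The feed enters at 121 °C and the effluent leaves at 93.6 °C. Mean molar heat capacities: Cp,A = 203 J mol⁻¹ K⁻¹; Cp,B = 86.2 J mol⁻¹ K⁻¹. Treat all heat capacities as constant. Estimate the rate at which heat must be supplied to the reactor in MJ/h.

Extent of reaction ξ = 0.791 × 31.7 = 25.075 mol/s
Reaction term: ξ·ΔH°_rxn = 25.075 × 77.4 = 1940.8 kJ/s
Sensible, feed 121→25 °C: -617.77 kJ/s
Outlet flows (mol/s): A 6.6253, B 50.149
Sensible, products 25→93.6 °C: 388.81 kJ/s
Q = ΔH = 1711.8 kJ/s = 1711.8 kW
Heat supplied = 6162.6 MJ/h

Q_in = 6160 MJ/h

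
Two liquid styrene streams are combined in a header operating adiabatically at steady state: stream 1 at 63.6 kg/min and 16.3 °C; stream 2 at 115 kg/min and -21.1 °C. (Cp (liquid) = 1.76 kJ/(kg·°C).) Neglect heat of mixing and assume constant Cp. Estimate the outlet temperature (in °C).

T_out = -7.78 °C

Energy balance with Q = 0: Σ ṁᵢCp,ᵢ(T_out − Tᵢ) = 0
Σ ṁᵢCp,ᵢTᵢ = 63.6×1.76×16.3 + 115×1.76×-21.1 = -2446.1
Σ ṁᵢCp,ᵢ = 63.6×1.76 + 115×1.76 = 314.34
T_out = -2446.1 / 314.34 = -7.7817 °C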